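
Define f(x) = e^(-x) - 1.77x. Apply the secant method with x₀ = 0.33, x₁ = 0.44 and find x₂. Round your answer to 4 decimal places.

0.3850

f(0.33) = 0.134824, f(0.44) = -0.134764
x₂ = 0.440000 − (-0.134764)·(0.440000 − 0.330000) / (-0.134764 − 0.134824) = 0.440000 − (-0.014824)/(-0.269587) = 0.385012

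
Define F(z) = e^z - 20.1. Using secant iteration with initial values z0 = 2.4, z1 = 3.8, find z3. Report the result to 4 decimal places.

F(2.4) = -9.076824, F(3.8) = 24.601184
z2 = 3.800000 − 24.601184·(3.800000 − 2.400000) / (24.601184 − (-9.076824)) = 3.800000 − (34.441658)/(33.678008) = 2.777325
F(2.777325) = -4.024040
z3 = 2.777325 − (-4.024040)·(2.777325 − 3.800000) / (-4.024040 − 24.601184) = 2.777325 − (4.115286)/(-28.625225) = 2.921089

2.9211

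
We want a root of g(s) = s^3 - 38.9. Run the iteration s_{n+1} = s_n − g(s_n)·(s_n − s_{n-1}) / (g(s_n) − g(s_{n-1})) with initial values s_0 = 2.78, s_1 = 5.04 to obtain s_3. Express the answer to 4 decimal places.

3.2991

g(2.78) = -17.415048, g(5.04) = 89.124064
s_2 = 5.040000 − 89.124064·(5.040000 − 2.780000) / (89.124064 − (-17.415048)) = 5.040000 − (201.420385)/(106.539112) = 3.149423
g(3.149423) = -7.661295
s_3 = 3.149423 − (-7.661295)·(3.149423 − 5.040000) / (-7.661295 − 89.124064) = 3.149423 − (14.484267)/(-96.785359) = 3.299077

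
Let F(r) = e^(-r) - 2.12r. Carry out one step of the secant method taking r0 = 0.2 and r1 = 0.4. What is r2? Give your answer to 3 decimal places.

F(0.2) = 0.39473, F(0.4) = -0.17768
r2 = 0.40000 − (-0.17768)·(0.40000 − 0.20000) / (-0.17768 − 0.39473) = 0.40000 − (-0.03554)/(-0.57241) = 0.33792

0.338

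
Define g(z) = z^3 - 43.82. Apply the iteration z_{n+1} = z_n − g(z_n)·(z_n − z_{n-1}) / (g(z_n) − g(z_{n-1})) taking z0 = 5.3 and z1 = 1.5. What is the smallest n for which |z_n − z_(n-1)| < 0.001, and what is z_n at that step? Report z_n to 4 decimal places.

g(5.3) = 105.057000, g(1.5) = -40.445000
z2 = 1.500000 − (-40.445000)·(-3.800000)/(-145.502000) = 2.556281;  |Δ| = 1.056281
g(2.556281) = -27.115796
z3 = 2.556281 − (-27.115796)·(1.056281)/(13.329204) = 4.705089;  |Δ| = 2.148808
g(4.705089) = 60.340617
z4 = 4.705089 − 60.340617·(2.148808)/(87.456413) = 3.222517;  |Δ| = 1.482572
g(3.222517) = -10.355388
z5 = 3.222517 − (-10.355388)·(-1.482572)/(-70.696005) = 3.439681;  |Δ| = 0.217164
g(3.439681) = -3.123738
z6 = 3.439681 − (-3.123738)·(0.217164)/(7.231650) = 3.533486;  |Δ| = 0.093805
g(3.533486) = 0.297411
z7 = 3.533486 − 0.297411·(0.093805)/(3.421149) = 3.525331;  |Δ| = 0.008155
g(3.525331) = -0.007333
z8 = 3.525331 − (-0.007333)·(-0.008155)/(-0.304744) = 3.525527;  |Δ| = 0.000196
|z8 − z7| = 0.000196 < 0.001

n = 8, z_n = 3.5255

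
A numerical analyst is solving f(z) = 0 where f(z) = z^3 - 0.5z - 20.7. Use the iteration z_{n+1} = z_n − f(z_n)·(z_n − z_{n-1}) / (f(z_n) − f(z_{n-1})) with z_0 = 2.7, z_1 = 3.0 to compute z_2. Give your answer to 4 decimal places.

2.7991

f(2.7) = -2.367000, f(3.0) = 4.800000
z_2 = 3.000000 − 4.800000·(3.000000 − 2.700000) / (4.800000 − (-2.367000)) = 3.000000 − (1.440000)/(7.167000) = 2.799079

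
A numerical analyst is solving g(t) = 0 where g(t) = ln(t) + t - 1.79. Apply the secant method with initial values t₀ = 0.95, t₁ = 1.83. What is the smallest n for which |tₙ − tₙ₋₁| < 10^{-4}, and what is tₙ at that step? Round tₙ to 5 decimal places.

g(0.95) = -0.8912933, g(1.83) = 0.6443160
t₂ = 1.8300000 − 0.6443160·(0.8800000)/(1.5356093) = 1.4607667;  |Δ| = 0.3692333
g(1.4607667) = 0.0497282
t₃ = 1.4607667 − 0.0497282·(-0.3692333)/(-0.5945878) = 1.4298860;  |Δ| = 0.0308807
g(1.4298860) = -0.0025193
t₄ = 1.4298860 − (-0.0025193)·(-0.0308807)/(-0.0522474) = 1.4313750;  |Δ| = 0.0014890
g(1.4313750) = 0.0000105
t₅ = 1.4313750 − 0.0000105·(0.0014890)/(0.0025298) = 1.4313688;  |Δ| = 0.0000062
|t₅ − t₄| = 0.0000062 < 10^{-4}

n = 5, tₙ = 1.43137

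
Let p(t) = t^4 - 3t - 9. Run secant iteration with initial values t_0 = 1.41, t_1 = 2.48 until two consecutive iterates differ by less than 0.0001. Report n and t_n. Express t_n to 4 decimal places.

n = 7, t_n = 1.9645

p(1.41) = -9.277458, p(2.48) = 21.387420
t_2 = 2.480000 − 21.387420·(1.070000)/(30.664879) = 1.733721;  |Δ| = 0.746279
p(1.733721) = -5.166390
t_3 = 1.733721 − (-5.166390)·(-0.746279)/(-26.553810) = 1.878920;  |Δ| = 0.145198
p(1.878920) = -2.173464
t_4 = 1.878920 − (-2.173464)·(0.145198)/(2.992926) = 1.984363;  |Δ| = 0.105443
p(1.984363) = 0.552356
t_5 = 1.984363 − 0.552356·(0.105443)/(2.725820) = 1.962996;  |Δ| = 0.021367
p(1.962996) = -0.040660
t_6 = 1.962996 − (-0.040660)·(-0.021367)/(-0.593016) = 1.964461;  |Δ| = 0.001465
p(1.964461) = -0.000679
t_7 = 1.964461 − (-0.000679)·(0.001465)/(0.039980) = 1.964486;  |Δ| = 0.000025
|t_7 − t_6| = 0.000025 < 0.0001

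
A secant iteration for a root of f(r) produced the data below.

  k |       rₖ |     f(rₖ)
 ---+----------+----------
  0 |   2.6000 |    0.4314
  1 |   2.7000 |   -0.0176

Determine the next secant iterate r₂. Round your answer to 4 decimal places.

r₂ = 2.7000 − (-0.0176)·(2.7000 − 2.6000) / (-0.0176 − 0.4314)
   = 2.7000 − (-0.001760)/(-0.449000) = 2.696080

2.6961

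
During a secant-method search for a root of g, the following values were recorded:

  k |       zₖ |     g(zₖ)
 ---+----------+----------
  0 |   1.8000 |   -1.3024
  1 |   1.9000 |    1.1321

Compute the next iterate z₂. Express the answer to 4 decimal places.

z₂ = 1.9000 − 1.1321·(1.9000 − 1.8000) / (1.1321 − (-1.3024))
   = 1.9000 − (0.113210)/(2.434500) = 1.853498

1.8535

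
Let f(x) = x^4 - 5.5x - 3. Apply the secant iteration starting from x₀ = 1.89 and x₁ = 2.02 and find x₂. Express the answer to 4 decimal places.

1.9160

f(1.89) = -0.635102, f(2.02) = 2.539664
x₂ = 2.020000 − 2.539664·(2.020000 − 1.890000) / (2.539664 − (-0.635102)) = 2.020000 − (0.330156)/(3.174766) = 1.916006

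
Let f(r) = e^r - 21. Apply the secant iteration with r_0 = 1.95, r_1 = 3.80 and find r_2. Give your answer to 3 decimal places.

f(1.95) = -13.97131, f(3.80) = 23.70118
r_2 = 3.80000 − 23.70118·(3.80000 − 1.95000) / (23.70118 − (-13.97131)) = 3.80000 − (43.84719)/(37.67250) = 2.63610

2.636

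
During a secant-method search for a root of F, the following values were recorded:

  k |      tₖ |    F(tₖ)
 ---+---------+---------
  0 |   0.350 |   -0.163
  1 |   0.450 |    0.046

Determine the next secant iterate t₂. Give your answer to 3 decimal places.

0.428

t₂ = 0.450 − 0.046·(0.450 − 0.350) / (0.046 − (-0.163))
   = 0.450 − (0.00460)/(0.20900) = 0.42799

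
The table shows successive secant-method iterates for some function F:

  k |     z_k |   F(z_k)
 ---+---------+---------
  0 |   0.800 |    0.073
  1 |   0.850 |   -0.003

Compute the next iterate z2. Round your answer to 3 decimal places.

z2 = 0.850 − (-0.003)·(0.850 − 0.800) / (-0.003 − 0.073)
   = 0.850 − (-0.00015)/(-0.07600) = 0.84803

0.848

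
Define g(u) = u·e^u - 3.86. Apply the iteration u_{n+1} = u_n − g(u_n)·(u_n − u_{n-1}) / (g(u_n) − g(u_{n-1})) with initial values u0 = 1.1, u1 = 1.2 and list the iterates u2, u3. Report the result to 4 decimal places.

1.1817, 1.1828

g(1.1) = -0.555417, g(1.2) = 0.124140
u2 = 1.200000 − 0.124140·(1.200000 − 1.100000) / (0.124140 − (-0.555417)) = 1.200000 − (0.012414)/(0.679558) = 1.181732
g(1.181732) = -0.007534
u3 = 1.181732 − (-0.007534)·(1.181732 − 1.200000) / (-0.007534 − 0.124140) = 1.181732 − (0.000138)/(-0.131674) = 1.182777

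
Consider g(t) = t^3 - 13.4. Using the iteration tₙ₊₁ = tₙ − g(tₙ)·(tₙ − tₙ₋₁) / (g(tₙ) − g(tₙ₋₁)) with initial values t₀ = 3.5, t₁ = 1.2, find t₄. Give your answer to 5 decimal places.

2.27174

g(3.5) = 29.4750000, g(1.2) = -11.6720000
t₂ = 1.2000000 − (-11.6720000)·(1.2000000 − 3.5000000) / (-11.6720000 − 29.4750000) = 1.2000000 − (26.8456000)/(-41.1470000) = 1.8524315
g(1.8524315) = -7.0433765
t₃ = 1.8524315 − (-7.0433765)·(1.8524315 − 1.2000000) / (-7.0433765 − (-11.6720000)) = 1.8524315 − (-4.5953209)/(4.6286235) = 2.8452366
g(2.8452366) = 9.6332465
t₄ = 2.8452366 − 9.6332465·(2.8452366 − 1.8524315) / (9.6332465 − (-7.0433765)) = 2.8452366 − (9.5639359)/(16.6766229) = 2.2717430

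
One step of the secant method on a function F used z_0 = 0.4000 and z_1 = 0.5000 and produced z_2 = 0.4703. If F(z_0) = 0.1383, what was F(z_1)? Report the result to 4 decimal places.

-0.0584

The secant line through (0.4000, 0.1383) and (0.5000, F(z_1)) crosses zero at z_2 = 0.4703.
So (0.4000, 0.1383), (0.5000, F(z_1)), (0.4703, 0) are collinear:
F(z_1) = 0.1383 · (0.5000 − 0.4703) / (0.4000 − 0.4703) = 0.1383 · (0.029700)/(-0.070300) = -0.058428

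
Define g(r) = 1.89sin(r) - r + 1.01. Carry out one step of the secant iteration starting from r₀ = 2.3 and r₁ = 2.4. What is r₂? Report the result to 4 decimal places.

g(2.3) = 0.119383, g(2.4) = -0.113375
r₂ = 2.400000 − (-0.113375)·(2.400000 − 2.300000) / (-0.113375 − 0.119383) = 2.400000 − (-0.011337)/(-0.232757) = 2.351291

2.3513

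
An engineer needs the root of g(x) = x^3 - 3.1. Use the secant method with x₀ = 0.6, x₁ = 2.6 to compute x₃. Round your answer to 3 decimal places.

1.160

g(0.6) = -2.88400, g(2.6) = 14.47600
x₂ = 2.60000 − 14.47600·(2.60000 − 0.60000) / (14.47600 − (-2.88400)) = 2.60000 − (28.95200)/(17.36000) = 0.93226
g(0.93226) = -2.28977
x₃ = 0.93226 − (-2.28977)·(0.93226 − 2.60000) / (-2.28977 − 14.47600) = 0.93226 − (3.81875)/(-16.76577) = 1.16003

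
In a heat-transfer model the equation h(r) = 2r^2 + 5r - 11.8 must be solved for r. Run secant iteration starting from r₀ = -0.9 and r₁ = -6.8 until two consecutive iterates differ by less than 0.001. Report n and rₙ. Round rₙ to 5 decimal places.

n = 8, rₙ = -3.98176

h(-0.9) = -14.6800000, h(-6.8) = 46.6800000
r₂ = -6.8000000 − 46.6800000·(-5.9000000)/(61.3600000) = -2.3115385;  |Δ| = 4.4884615
h(-2.3115385) = -12.6712722
r₃ = -2.3115385 − (-12.6712722)·(4.4884615)/(-59.3512722) = -3.2698080;  |Δ| = 0.9582696
h(-3.2698080) = -6.7657511
r₄ = -3.2698080 − (-6.7657511)·(-0.9582696)/(5.9055211) = -4.3676643;  |Δ| = 1.0978563
h(-4.3676643) = 4.5146612
r₅ = -4.3676643 − 4.5146612·(-1.0978563)/(11.2804123) = -3.9282788;  |Δ| = 0.4393855
h(-3.9282788) = -0.5786450
r₆ = -3.9282788 − (-0.5786450)·(0.4393855)/(-5.0933062) = -3.9781969;  |Δ| = 0.0499181
h(-3.9781969) = -0.0388829
r₇ = -3.9781969 − (-0.0388829)·(-0.0499181)/(0.5397620) = -3.9817929;  |Δ| = 0.0035960
h(-3.9817929) = 0.0003849
r₈ = -3.9817929 − 0.0003849·(-0.0035960)/(0.0392678) = -3.9817577;  |Δ| = 0.0000352
|r₈ − r₇| = 0.0000352 < 0.001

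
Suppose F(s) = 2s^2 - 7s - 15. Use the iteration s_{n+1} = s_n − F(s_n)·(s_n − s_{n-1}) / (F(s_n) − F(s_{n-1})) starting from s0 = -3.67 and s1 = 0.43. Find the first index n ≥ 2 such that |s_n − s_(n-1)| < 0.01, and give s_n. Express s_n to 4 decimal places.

F(-3.67) = 37.627800, F(0.43) = -17.640200
s2 = 0.430000 − (-17.640200)·(4.100000)/(-55.268000) = -0.878620;  |Δ| = 1.308620
F(-0.878620) = -7.305712
s3 = -0.878620 − (-7.305712)·(-1.308620)/(10.334488) = -1.803717;  |Δ| = 0.925097
F(-1.803717) = 4.132809
s4 = -1.803717 − 4.132809·(-0.925097)/(11.438521) = -1.469474;  |Δ| = 0.334243
F(-1.469474) = -0.394978
s5 = -1.469474 − (-0.394978)·(0.334243)/(-4.527787) = -1.498631;  |Δ| = 0.029157
F(-1.498631) = -0.017791
s6 = -1.498631 − (-0.017791)·(-0.029157)/(0.377187) = -1.500006;  |Δ| = 0.001375
|s6 − s5| = 0.001375 < 0.01

n = 6, s_n = -1.5000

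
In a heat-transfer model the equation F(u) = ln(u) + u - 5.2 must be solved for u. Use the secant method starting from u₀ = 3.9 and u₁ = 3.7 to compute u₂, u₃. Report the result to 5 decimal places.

3.85173, 3.85153

F(3.9) = 0.0609766, F(3.7) = -0.1916672
u₂ = 3.7000000 − (-0.1916672)·(3.7000000 − 3.9000000) / (-0.1916672 − 0.0609766) = 3.7000000 − (0.0383334)/(-0.2526437) = 3.8517292
F(3.8517292) = 0.0002514
u₃ = 3.8517292 − 0.0002514·(3.8517292 − 3.7000000) / (0.0002514 − (-0.1916672)) = 3.8517292 − (0.0000381)/(0.1919186) = 3.8515305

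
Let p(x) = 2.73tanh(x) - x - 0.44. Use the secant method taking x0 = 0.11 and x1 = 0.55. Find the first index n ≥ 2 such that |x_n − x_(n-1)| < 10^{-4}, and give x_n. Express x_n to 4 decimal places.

n = 5, x_n = 0.2637

p(0.11) = -0.250905, p(0.55) = 0.376420
x2 = 0.550000 − 0.376420·(0.440000)/(0.627326) = 0.285983;  |Δ| = 0.264017
p(0.285983) = 0.034140
x3 = 0.285983 − 0.034140·(-0.264017)/(-0.342281) = 0.259649;  |Δ| = 0.026333
p(0.259649) = -0.006318
x4 = 0.259649 − (-0.006318)·(-0.026333)/(-0.040458) = 0.263762;  |Δ| = 0.004113
p(0.263762) = 0.000061
x5 = 0.263762 − 0.000061·(0.004113)/(0.006379) = 0.263722;  |Δ| = 0.000039
|x5 − x4| = 0.000039 < 10^{-4}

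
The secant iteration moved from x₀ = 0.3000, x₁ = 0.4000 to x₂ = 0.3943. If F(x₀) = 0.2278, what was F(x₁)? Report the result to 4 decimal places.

The secant line through (0.3000, 0.2278) and (0.4000, F(x₁)) crosses zero at x₂ = 0.3943.
So (0.3000, 0.2278), (0.4000, F(x₁)), (0.3943, 0) are collinear:
F(x₁) = 0.2278 · (0.4000 − 0.3943) / (0.3000 − 0.3943) = 0.2278 · (0.005700)/(-0.094300) = -0.013769

-0.0138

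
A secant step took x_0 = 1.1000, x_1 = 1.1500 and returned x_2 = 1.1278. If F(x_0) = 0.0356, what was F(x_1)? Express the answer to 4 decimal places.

The secant line through (1.1000, 0.0356) and (1.1500, F(x_1)) crosses zero at x_2 = 1.1278.
So (1.1000, 0.0356), (1.1500, F(x_1)), (1.1278, 0) are collinear:
F(x_1) = 0.0356 · (1.1500 − 1.1278) / (1.1000 − 1.1278) = 0.0356 · (0.022200)/(-0.027800) = -0.028429

-0.0284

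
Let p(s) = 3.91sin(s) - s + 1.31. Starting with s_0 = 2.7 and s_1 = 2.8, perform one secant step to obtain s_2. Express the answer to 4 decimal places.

2.7609

p(2.7) = 0.281055, p(2.8) = -0.180196
s_2 = 2.800000 − (-0.180196)·(2.800000 − 2.700000) / (-0.180196 − 0.281055) = 2.800000 − (-0.018020)/(-0.461252) = 2.760933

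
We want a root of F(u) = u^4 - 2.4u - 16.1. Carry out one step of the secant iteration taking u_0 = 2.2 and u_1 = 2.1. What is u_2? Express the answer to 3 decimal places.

F(2.2) = 2.04560, F(2.1) = -1.69190
u_2 = 2.10000 − (-1.69190)·(2.10000 − 2.20000) / (-1.69190 − 2.04560) = 2.10000 − (0.16919)/(-3.73750) = 2.14527

2.145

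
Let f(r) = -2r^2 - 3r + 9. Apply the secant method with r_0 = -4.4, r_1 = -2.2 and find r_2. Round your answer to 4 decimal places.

f(-4.4) = -16.520000, f(-2.2) = 5.920000
r_2 = -2.200000 − 5.920000·(-2.200000 − (-4.400000)) / (5.920000 − (-16.520000)) = -2.200000 − (13.024000)/(22.440000) = -2.780392

-2.7804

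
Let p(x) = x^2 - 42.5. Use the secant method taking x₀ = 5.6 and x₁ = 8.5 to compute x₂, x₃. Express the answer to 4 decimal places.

p(5.6) = -11.140000, p(8.5) = 29.750000
x₂ = 8.500000 − 29.750000·(8.500000 − 5.600000) / (29.750000 − (-11.140000)) = 8.500000 − (86.275000)/(40.890000) = 6.390071
p(6.390071) = -1.666994
x₃ = 6.390071 − (-1.666994)·(6.390071 − 8.500000) / (-1.666994 − 29.750000) = 6.390071 − (3.517238)/(-31.416994) = 6.502024

6.3901, 6.5020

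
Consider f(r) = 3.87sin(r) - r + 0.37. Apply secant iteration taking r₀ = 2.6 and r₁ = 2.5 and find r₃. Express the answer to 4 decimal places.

2.5448

f(2.6) = -0.235010, f(2.5) = 0.186087
r₂ = 2.500000 − 0.186087·(2.500000 − 2.600000) / (0.186087 − (-0.235010)) = 2.500000 − (-0.018609)/(0.421097) = 2.544191
f(2.544191) = 0.002668
r₃ = 2.544191 − 0.002668·(2.544191 − 2.500000) / (0.002668 − 0.186087) = 2.544191 − (0.000118)/(-0.183419) = 2.544834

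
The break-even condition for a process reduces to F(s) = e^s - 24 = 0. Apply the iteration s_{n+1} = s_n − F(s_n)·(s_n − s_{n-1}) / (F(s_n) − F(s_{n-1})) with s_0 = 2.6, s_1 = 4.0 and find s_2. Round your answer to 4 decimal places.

F(2.6) = -10.536262, F(4.0) = 30.598150
s_2 = 4.000000 − 30.598150·(4.000000 − 2.600000) / (30.598150 − (-10.536262)) = 4.000000 − (42.837410)/(41.134412) = 2.958599

2.9586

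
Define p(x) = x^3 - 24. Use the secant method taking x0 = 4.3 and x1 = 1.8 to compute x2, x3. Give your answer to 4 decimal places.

2.4165, 3.1529

p(4.3) = 55.507000, p(1.8) = -18.168000
x2 = 1.800000 − (-18.168000)·(1.800000 − 4.300000) / (-18.168000 − 55.507000) = 1.800000 − (45.420000)/(-73.675000) = 2.416491
p(2.416491) = -9.889067
x3 = 2.416491 − (-9.889067)·(2.416491 − 1.800000) / (-9.889067 − (-18.168000)) = 2.416491 − (-6.096524)/(8.278933) = 3.152881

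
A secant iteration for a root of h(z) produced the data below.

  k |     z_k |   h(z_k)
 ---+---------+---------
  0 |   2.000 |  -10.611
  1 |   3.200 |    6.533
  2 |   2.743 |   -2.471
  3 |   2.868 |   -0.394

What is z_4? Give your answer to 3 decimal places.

z_4 = 2.868 − (-0.394)·(2.868 − 2.743) / (-0.394 − (-2.471))
   = 2.868 − (-0.04925)/(2.07700) = 2.89171

2.892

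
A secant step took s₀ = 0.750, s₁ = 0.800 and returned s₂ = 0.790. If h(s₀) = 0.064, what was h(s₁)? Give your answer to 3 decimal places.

-0.016

The secant line through (0.750, 0.064) and (0.800, h(s₁)) crosses zero at s₂ = 0.790.
So (0.750, 0.064), (0.800, h(s₁)), (0.790, 0) are collinear:
h(s₁) = 0.064 · (0.800 − 0.790) / (0.750 − 0.790) = 0.064 · (0.01000)/(-0.04000) = -0.01600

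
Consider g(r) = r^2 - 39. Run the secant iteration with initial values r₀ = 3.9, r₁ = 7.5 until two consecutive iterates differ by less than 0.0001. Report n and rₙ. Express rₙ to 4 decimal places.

n = 6, rₙ = 6.2450

g(3.9) = -23.790000, g(7.5) = 17.250000
r₂ = 7.500000 − 17.250000·(3.600000)/(41.040000) = 5.986842;  |Δ| = 1.513158
g(5.986842) = -3.157722
r₃ = 5.986842 − (-3.157722)·(-1.513158)/(-20.407722) = 6.220976;  |Δ| = 0.234134
g(6.220976) = -0.299462
r₄ = 6.220976 − (-0.299462)·(0.234134)/(2.858259) = 6.245506;  |Δ| = 0.024530
g(6.245506) = 0.006345
r₅ = 6.245506 − 0.006345·(0.024530)/(0.305808) = 6.244997;  |Δ| = 0.000509
g(6.244997) = -0.000012
r₆ = 6.244997 − (-0.000012)·(-0.000509)/(-0.006357) = 6.244998;  |Δ| = 0.000001
|r₆ − r₅| = 0.000001 < 0.0001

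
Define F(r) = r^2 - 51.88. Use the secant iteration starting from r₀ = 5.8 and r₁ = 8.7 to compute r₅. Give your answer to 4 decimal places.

7.2028

F(5.8) = -18.240000, F(8.7) = 23.810000
r₂ = 8.700000 − 23.810000·(8.700000 − 5.800000) / (23.810000 − (-18.240000)) = 8.700000 − (69.049000)/(42.050000) = 7.057931
F(7.057931) = -2.065610
r₃ = 7.057931 − (-2.065610)·(7.057931 − 8.700000) / (-2.065610 − 23.810000) = 7.057931 − (3.391873)/(-25.875610) = 7.189015
F(7.189015) = -0.198066
r₄ = 7.189015 − (-0.198066)·(7.189015 − 7.057931) / (-0.198066 − (-2.065610)) = 7.189015 − (-0.025963)/(1.867544) = 7.202917
F(7.202917) = 0.002016
r₅ = 7.202917 − 0.002016·(7.202917 − 7.189015) / (0.002016 − (-0.198066)) = 7.202917 − (0.000028)/(0.200081) = 7.202777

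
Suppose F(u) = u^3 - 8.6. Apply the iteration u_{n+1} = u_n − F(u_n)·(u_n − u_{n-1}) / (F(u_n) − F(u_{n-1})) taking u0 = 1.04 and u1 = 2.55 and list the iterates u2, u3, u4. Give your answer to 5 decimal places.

1.77027, 1.98597, 2.05839

F(1.04) = -7.4751360, F(2.55) = 7.9813750
u2 = 2.5500000 − 7.9813750·(2.5500000 − 1.0400000) / (7.9813750 − (-7.4751360)) = 2.5500000 − (12.0518762)/(15.4565110) = 1.7702719
F(1.7702719) = -3.0522113
u3 = 1.7702719 − (-3.0522113)·(1.7702719 − 2.5500000) / (-3.0522113 − 7.9813750) = 1.7702719 − (2.3798950)/(-11.0335863) = 1.9859674
F(1.9859674) = -0.7672127
u4 = 1.9859674 − (-0.7672127)·(1.9859674 − 1.7702719) / (-0.7672127 − (-3.0522113)) = 1.9859674 − (-0.1654843)/(2.2849986) = 2.0583895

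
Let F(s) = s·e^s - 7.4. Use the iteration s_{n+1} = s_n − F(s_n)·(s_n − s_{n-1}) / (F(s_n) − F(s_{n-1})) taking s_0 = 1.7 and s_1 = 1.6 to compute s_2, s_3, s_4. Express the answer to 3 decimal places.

F(1.7) = 1.90571, F(1.6) = 0.52485
s_2 = 1.60000 − 0.52485·(1.60000 − 1.70000) / (0.52485 − 1.90571) = 1.60000 − (-0.05249)/(-1.38086) = 1.56199
F(1.56199) = 0.04805
s_3 = 1.56199 − 0.04805·(1.56199 − 1.60000) / (0.04805 − 0.52485) = 1.56199 − (-0.00183)/(-0.47680) = 1.55816
F(1.55816) = 0.00138
s_4 = 1.55816 − 0.00138·(1.55816 − 1.56199) / (0.00138 − 0.04805) = 1.55816 − (-0.00001)/(-0.04667) = 1.55805

1.562, 1.558, 1.558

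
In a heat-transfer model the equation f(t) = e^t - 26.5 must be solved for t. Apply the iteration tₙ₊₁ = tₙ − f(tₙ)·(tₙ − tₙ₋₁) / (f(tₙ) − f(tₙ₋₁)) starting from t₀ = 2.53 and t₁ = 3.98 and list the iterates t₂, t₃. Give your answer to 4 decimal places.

f(2.53) = -13.946494, f(3.98) = 27.017034
t₂ = 3.980000 − 27.017034·(3.980000 − 2.530000) / (27.017034 − (-13.946494)) = 3.980000 − (39.174700)/(40.963528) = 3.023669
f(3.023669) = -5.933392
t₃ = 3.023669 − (-5.933392)·(3.023669 − 3.980000) / (-5.933392 − 27.017034) = 3.023669 − (5.674287)/(-32.950426) = 3.195876

3.0237, 3.1959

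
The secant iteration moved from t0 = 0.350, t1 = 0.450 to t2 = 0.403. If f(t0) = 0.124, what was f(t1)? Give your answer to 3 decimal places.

-0.110

The secant line through (0.350, 0.124) and (0.450, f(t1)) crosses zero at t2 = 0.403.
So (0.350, 0.124), (0.450, f(t1)), (0.403, 0) are collinear:
f(t1) = 0.124 · (0.450 − 0.403) / (0.350 − 0.403) = 0.124 · (0.04700)/(-0.05300) = -0.10996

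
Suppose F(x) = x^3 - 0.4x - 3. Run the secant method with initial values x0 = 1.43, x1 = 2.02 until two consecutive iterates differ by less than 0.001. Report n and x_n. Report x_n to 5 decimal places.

n = 5, x_n = 1.53458

F(1.43) = -0.6477930, F(2.02) = 4.4344080
x2 = 2.0200000 − 4.4344080·(0.5900000)/(5.0822010) = 1.5052032;  |Δ| = 0.5147968
F(1.5052032) = -0.1918376
x3 = 1.5052032 − (-0.1918376)·(-0.5147968)/(-4.6262456) = 1.5265504;  |Δ| = 0.0213472
F(1.5265504) = -0.0532140
x4 = 1.5265504 − (-0.0532140)·(0.0213472)/(0.1386236) = 1.5347450;  |Δ| = 0.0081946
F(1.5347450) = 0.0011055
x5 = 1.5347450 − 0.0011055·(0.0081946)/(0.0543195) = 1.5345783;  |Δ| = 0.0001668
|x5 − x4| = 0.0001668 < 0.001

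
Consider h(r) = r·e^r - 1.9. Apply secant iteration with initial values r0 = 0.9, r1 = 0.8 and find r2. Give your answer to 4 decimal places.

h(0.9) = 0.313643, h(0.8) = -0.119567
r2 = 0.800000 − (-0.119567)·(0.800000 − 0.900000) / (-0.119567 − 0.313643) = 0.800000 − (0.011957)/(-0.433210) = 0.827600

0.8276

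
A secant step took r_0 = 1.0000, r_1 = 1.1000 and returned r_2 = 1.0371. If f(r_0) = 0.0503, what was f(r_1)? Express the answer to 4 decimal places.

-0.0853

The secant line through (1.0000, 0.0503) and (1.1000, f(r_1)) crosses zero at r_2 = 1.0371.
So (1.0000, 0.0503), (1.1000, f(r_1)), (1.0371, 0) are collinear:
f(r_1) = 0.0503 · (1.1000 − 1.0371) / (1.0000 − 1.0371) = 0.0503 · (0.062900)/(-0.037100) = -0.085280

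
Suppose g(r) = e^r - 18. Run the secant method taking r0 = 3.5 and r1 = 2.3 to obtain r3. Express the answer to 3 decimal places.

g(3.5) = 15.11545, g(2.3) = -8.02582
r2 = 2.30000 − (-8.02582)·(2.30000 − 3.50000) / (-8.02582 − 15.11545) = 2.30000 − (9.63098)/(-23.14127) = 2.71618
g(2.71618) = -2.87752
r3 = 2.71618 − (-2.87752)·(2.71618 − 2.30000) / (-2.87752 − (-8.02582)) = 2.71618 − (-1.19757)/(5.14829) = 2.94880

2.949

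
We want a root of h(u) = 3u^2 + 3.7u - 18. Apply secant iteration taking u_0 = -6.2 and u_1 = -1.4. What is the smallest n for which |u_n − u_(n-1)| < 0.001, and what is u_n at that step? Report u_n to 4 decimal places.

n = 7, u_n = -3.1426

h(-6.2) = 74.380000, h(-1.4) = -17.300000
u_2 = -1.400000 − (-17.300000)·(4.800000)/(-91.680000) = -2.305759;  |Δ| = 0.905759
h(-2.305759) = -10.581733
u_3 = -2.305759 − (-10.581733)·(-0.905759)/(6.718267) = -3.732392;  |Δ| = 1.426633
h(-3.732392) = 9.982403
u_4 = -3.732392 − 9.982403·(-1.426633)/(20.564136) = -3.039865;  |Δ| = 0.692527
h(-3.039865) = -1.525165
u_5 = -3.039865 − (-1.525165)·(0.692527)/(-11.507568) = -3.131650;  |Δ| = 0.091785
h(-3.131650) = -0.165417
u_6 = -3.131650 − (-0.165417)·(-0.091785)/(1.359748) = -3.142815;  |Δ| = 0.011166
h(-3.142815) = 0.003449
u_7 = -3.142815 − 0.003449·(-0.011166)/(0.168865) = -3.142587;  |Δ| = 0.000228
|u_7 − u_6| = 0.000228 < 0.001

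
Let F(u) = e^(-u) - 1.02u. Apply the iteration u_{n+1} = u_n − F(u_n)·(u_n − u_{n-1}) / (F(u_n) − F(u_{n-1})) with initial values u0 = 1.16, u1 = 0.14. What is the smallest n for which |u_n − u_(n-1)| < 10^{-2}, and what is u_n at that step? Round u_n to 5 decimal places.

F(1.16) = -0.8697138, F(0.14) = 0.7265582
u2 = 0.1400000 − 0.7265582·(-1.0200000)/(1.5962721) = 0.6042626;  |Δ| = 0.4642626
F(0.6042626) = -0.0698706
u3 = 0.6042626 − (-0.0698706)·(0.4642626)/(-0.7964288) = 0.5635329;  |Δ| = 0.0407297
F(0.5635329) = -0.0056090
u4 = 0.5635329 − (-0.0056090)·(-0.0407297)/(0.0642616) = 0.5599779;  |Δ| = 0.0035550
|u4 − u3| = 0.0035550 < 10^{-2}

n = 4, u_n = 0.55998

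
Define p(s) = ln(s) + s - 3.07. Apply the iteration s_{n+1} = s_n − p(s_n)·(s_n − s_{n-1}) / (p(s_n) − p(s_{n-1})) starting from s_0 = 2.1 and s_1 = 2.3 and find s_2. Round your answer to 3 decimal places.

2.257

p(2.1) = -0.22806, p(2.3) = 0.06291
s_2 = 2.30000 − 0.06291·(2.30000 − 2.10000) / (0.06291 − (-0.22806)) = 2.30000 − (0.01258)/(0.29097) = 2.25676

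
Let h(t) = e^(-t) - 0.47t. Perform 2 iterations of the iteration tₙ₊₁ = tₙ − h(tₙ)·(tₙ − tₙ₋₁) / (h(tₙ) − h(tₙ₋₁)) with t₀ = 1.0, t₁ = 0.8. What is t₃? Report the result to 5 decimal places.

h(1.0) = -0.1021206, h(0.8) = 0.0733290
t₂ = 0.8000000 − 0.0733290·(0.8000000 − 1.0000000) / (0.0733290 − (-0.1021206)) = 0.8000000 − (-0.0146658)/(0.1754495) = 0.8835898
h(0.8835898) = -0.0019906
t₃ = 0.8835898 − (-0.0019906)·(0.8835898 − 0.8000000) / (-0.0019906 − 0.0733290) = 0.8835898 − (-0.0001664)/(-0.0753196) = 0.8813806

0.88138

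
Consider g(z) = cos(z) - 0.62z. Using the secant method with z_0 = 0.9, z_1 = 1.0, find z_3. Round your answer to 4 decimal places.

g(0.9) = 0.063610, g(1.0) = -0.079698
z_2 = 1.000000 − (-0.079698)·(1.000000 − 0.900000) / (-0.079698 − 0.063610) = 1.000000 − (-0.007970)/(-0.143308) = 0.944387
g(0.944387) = 0.000720
z_3 = 0.944387 − 0.000720·(0.944387 − 1.000000) / (0.000720 − (-0.079698)) = 0.944387 − (-0.000040)/(0.080417) = 0.944885

0.9449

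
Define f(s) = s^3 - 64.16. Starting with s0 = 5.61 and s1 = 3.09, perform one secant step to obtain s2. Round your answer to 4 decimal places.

f(5.61) = 112.398481, f(3.09) = -34.656371
s2 = 3.090000 − (-34.656371)·(3.090000 − 5.610000) / (-34.656371 − 112.398481) = 3.090000 − (87.334055)/(-147.054852) = 3.683888

3.6839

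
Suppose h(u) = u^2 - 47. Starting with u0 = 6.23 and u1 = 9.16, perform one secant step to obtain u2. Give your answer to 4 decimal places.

h(6.23) = -8.187100, h(9.16) = 36.905600
u2 = 9.160000 − 36.905600·(9.160000 − 6.230000) / (36.905600 − (-8.187100)) = 9.160000 − (108.133408)/(45.092700) = 6.761975

6.7620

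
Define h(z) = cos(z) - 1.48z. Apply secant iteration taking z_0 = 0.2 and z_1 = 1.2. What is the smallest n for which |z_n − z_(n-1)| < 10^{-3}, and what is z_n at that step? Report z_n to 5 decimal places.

n = 5, z_n = 0.56916

h(0.2) = 0.6840666, h(1.2) = -1.4136422
z_2 = 1.2000000 − (-1.4136422)·(1.0000000)/(-2.0977088) = 0.5261018;  |Δ| = 0.6738982
h(0.5261018) = 0.0861406
z_3 = 0.5261018 − 0.0861406·(-0.6738982)/(1.4997828) = 0.5648074;  |Δ| = 0.0387056
h(0.5648074) = 0.0087768
z_4 = 0.5648074 − 0.0087768·(0.0387056)/(-0.0773637) = 0.5691985;  |Δ| = 0.0043911
h(0.5691985) = -0.0000805
z_5 = 0.5691985 − (-0.0000805)·(0.0043911)/(-0.0088573) = 0.5691586;  |Δ| = 0.0000399
|z_5 − z_4| = 0.0000399 < 10^{-3}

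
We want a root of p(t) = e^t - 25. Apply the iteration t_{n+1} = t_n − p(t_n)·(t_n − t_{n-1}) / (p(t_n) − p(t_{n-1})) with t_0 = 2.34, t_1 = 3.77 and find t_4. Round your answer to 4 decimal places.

3.2271

p(2.34) = -14.618763, p(3.77) = 18.380065
t_2 = 3.770000 − 18.380065·(3.770000 − 2.340000) / (18.380065 − (-14.618763)) = 3.770000 − (26.283493)/(32.998828) = 2.973502
p(2.973502) = -5.439695
t_3 = 2.973502 − (-5.439695)·(2.973502 − 3.770000) / (-5.439695 − 18.380065) = 2.973502 − (4.332705)/(-23.819760) = 3.155398
p(3.155398) = -1.537635
t_4 = 3.155398 − (-1.537635)·(3.155398 − 2.973502) / (-1.537635 − (-5.439695)) = 3.155398 − (-0.279689)/(3.902060) = 3.227075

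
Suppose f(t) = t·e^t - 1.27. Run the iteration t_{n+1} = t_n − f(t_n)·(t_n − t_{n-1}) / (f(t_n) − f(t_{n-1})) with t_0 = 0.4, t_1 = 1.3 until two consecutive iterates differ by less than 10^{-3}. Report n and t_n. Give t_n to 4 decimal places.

n = 6, t_n = 0.6578

f(0.4) = -0.673270, f(1.3) = 3.500086
t_2 = 1.300000 − 3.500086·(0.900000)/(4.173356) = 0.545193;  |Δ| = 0.754807
f(0.545193) = -0.329573
t_3 = 0.545193 − (-0.329573)·(-0.754807)/(-3.829659) = 0.610151;  |Δ| = 0.064957
f(0.610151) = -0.146891
t_4 = 0.610151 − (-0.146891)·(0.064957)/(0.182683) = 0.662381;  |Δ| = 0.052231
f(0.662381) = 0.014625
t_5 = 0.662381 − 0.014625·(0.052231)/(0.161516) = 0.657652;  |Δ| = 0.004729
f(0.657652) = -0.000565
t_6 = 0.657652 − (-0.000565)·(-0.004729)/(-0.015190) = 0.657828;  |Δ| = 0.000176
|t_6 − t_5| = 0.000176 < 10^{-3}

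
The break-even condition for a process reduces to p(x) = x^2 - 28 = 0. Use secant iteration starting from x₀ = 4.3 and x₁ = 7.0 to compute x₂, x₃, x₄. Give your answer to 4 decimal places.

5.1416, 5.2704, 5.2918

p(4.3) = -9.510000, p(7.0) = 21.000000
x₂ = 7.000000 − 21.000000·(7.000000 − 4.300000) / (21.000000 − (-9.510000)) = 7.000000 − (56.700000)/(30.510000) = 5.141593
p(5.141593) = -1.564022
x₃ = 5.141593 − (-1.564022)·(5.141593 − 7.000000) / (-1.564022 − 21.000000) = 5.141593 − (2.906590)/(-22.564022) = 5.270408
p(5.270408) = -0.222798
x₄ = 5.270408 − (-0.222798)·(5.270408 − 5.141593) / (-0.222798 − (-1.564022)) = 5.270408 − (-0.028700)/(1.341224) = 5.291806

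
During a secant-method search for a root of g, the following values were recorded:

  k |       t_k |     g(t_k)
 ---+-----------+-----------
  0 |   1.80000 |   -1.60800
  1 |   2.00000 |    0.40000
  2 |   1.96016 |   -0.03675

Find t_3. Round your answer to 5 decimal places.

1.96351

t_3 = 1.96016 − (-0.03675)·(1.96016 − 2.00000) / (-0.03675 − 0.40000)
   = 1.96016 − (0.0014641)/(-0.4367500) = 1.9635123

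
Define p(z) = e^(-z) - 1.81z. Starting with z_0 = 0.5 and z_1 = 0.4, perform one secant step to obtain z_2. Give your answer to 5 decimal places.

0.37807

p(0.5) = -0.2984693, p(0.4) = -0.0536800
z_2 = 0.4000000 − (-0.0536800)·(0.4000000 − 0.5000000) / (-0.0536800 − (-0.2984693)) = 0.4000000 − (0.0053680)/(0.2447894) = 0.3780710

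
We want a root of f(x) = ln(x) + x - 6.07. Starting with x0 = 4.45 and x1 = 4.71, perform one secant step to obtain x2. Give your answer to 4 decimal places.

4.5543

f(4.45) = -0.127096, f(4.71) = 0.189688
x2 = 4.710000 − 0.189688·(4.710000 − 4.450000) / (0.189688 − (-0.127096)) = 4.710000 − (0.049319)/(0.316784) = 4.554314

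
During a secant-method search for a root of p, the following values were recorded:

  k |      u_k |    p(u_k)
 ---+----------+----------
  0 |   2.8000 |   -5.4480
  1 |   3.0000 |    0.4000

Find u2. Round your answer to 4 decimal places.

u2 = 3.0000 − 0.4000·(3.0000 − 2.8000) / (0.4000 − (-5.4480))
   = 3.0000 − (0.080000)/(5.848000) = 2.986320

2.9863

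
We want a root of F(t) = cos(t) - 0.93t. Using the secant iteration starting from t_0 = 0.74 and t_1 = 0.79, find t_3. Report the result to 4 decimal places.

F(0.74) = 0.050269, F(0.79) = -0.030855
t_2 = 0.790000 − (-0.030855)·(0.790000 − 0.740000) / (-0.030855 − 0.050269) = 0.790000 − (-0.001543)/(-0.081123) = 0.770983
F(0.770983) = 0.000212
t_3 = 0.770983 − 0.000212·(0.770983 − 0.790000) / (0.000212 − (-0.030855)) = 0.770983 − (-0.000004)/(0.031067) = 0.771113

0.7711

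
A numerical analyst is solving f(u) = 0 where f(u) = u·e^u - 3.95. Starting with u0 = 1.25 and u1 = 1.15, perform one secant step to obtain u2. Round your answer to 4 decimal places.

1.1935

f(1.25) = 0.412929, f(1.15) = -0.318078
u2 = 1.150000 − (-0.318078)·(1.150000 − 1.250000) / (-0.318078 − 0.412929) = 1.150000 − (0.031808)/(-0.731007) = 1.193512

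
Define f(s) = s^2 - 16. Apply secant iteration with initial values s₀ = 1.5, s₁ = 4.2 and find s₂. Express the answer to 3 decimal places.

3.912

f(1.5) = -13.75000, f(4.2) = 1.64000
s₂ = 4.20000 − 1.64000·(4.20000 − 1.50000) / (1.64000 − (-13.75000)) = 4.20000 − (4.42800)/(15.39000) = 3.91228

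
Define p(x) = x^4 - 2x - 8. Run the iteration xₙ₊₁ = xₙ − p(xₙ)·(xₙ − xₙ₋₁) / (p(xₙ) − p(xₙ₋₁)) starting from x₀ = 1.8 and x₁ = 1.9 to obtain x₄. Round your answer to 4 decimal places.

1.8494

p(1.8) = -1.102400, p(1.9) = 1.232100
x₂ = 1.900000 − 1.232100·(1.900000 − 1.800000) / (1.232100 − (-1.102400)) = 1.900000 − (0.123210)/(2.334500) = 1.847222
p(1.847222) = -0.051134
x₃ = 1.847222 − (-0.051134)·(1.847222 − 1.900000) / (-0.051134 − 1.232100) = 1.847222 − (0.002699)/(-1.283234) = 1.849325
p(1.849325) = -0.002225
x₄ = 1.849325 − (-0.002225)·(1.849325 − 1.847222) / (-0.002225 − (-0.051134)) = 1.849325 − (-0.000005)/(0.048909) = 1.849421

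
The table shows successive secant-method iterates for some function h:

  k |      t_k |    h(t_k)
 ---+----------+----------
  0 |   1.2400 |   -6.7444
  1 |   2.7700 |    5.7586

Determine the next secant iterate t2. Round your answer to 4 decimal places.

2.0653

t2 = 2.7700 − 5.7586·(2.7700 − 1.2400) / (5.7586 − (-6.7444))
   = 2.7700 − (8.810658)/(12.503000) = 2.065316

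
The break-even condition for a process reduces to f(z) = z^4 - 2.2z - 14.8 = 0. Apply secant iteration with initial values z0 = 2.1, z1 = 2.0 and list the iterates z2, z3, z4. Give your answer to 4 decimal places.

f(2.1) = 0.028100, f(2.0) = -3.200000
z2 = 2.000000 − (-3.200000)·(2.000000 − 2.100000) / (-3.200000 − 0.028100) = 2.000000 − (0.320000)/(-3.228100) = 2.099130
f(2.099130) = -0.002211
z3 = 2.099130 − (-0.002211)·(2.099130 − 2.000000) / (-0.002211 − (-3.200000)) = 2.099130 − (-0.000219)/(3.197789) = 2.099198
f(2.099198) = 0.000174
z4 = 2.099198 − 0.000174·(2.099198 − 2.099130) / (0.000174 − (-0.002211)) = 2.099198 − (0.000000)/(0.002385) = 2.099193

2.0991, 2.0992, 2.0992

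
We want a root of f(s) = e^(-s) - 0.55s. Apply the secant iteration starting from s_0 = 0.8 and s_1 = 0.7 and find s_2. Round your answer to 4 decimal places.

0.8091

f(0.8) = 0.009329, f(0.7) = 0.111585
s_2 = 0.700000 − 0.111585·(0.700000 − 0.800000) / (0.111585 − 0.009329) = 0.700000 − (-0.011159)/(0.102256) = 0.809123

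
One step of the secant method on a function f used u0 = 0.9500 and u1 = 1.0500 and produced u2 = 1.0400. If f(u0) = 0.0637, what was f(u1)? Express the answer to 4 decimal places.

The secant line through (0.9500, 0.0637) and (1.0500, f(u1)) crosses zero at u2 = 1.0400.
So (0.9500, 0.0637), (1.0500, f(u1)), (1.0400, 0) are collinear:
f(u1) = 0.0637 · (1.0500 − 1.0400) / (0.9500 − 1.0400) = 0.0637 · (0.010000)/(-0.090000) = -0.007078

-0.0071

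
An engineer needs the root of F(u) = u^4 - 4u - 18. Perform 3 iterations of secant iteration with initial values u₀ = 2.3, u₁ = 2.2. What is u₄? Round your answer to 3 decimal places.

F(2.3) = 0.78410, F(2.2) = -3.37440
u₂ = 2.20000 − (-3.37440)·(2.20000 − 2.30000) / (-3.37440 − 0.78410) = 2.20000 − (0.33744)/(-4.15850) = 2.28114
F(2.28114) = -0.04691
u₃ = 2.28114 − (-0.04691)·(2.28114 − 2.20000) / (-0.04691 − (-3.37440)) = 2.28114 − (-0.00381)/(3.32749) = 2.28229
F(2.28229) = 0.00287
u₄ = 2.28229 − 0.00287·(2.28229 − 2.28114) / (0.00287 − (-0.04691)) = 2.28229 − (0.00000)/(0.04978) = 2.28222

2.282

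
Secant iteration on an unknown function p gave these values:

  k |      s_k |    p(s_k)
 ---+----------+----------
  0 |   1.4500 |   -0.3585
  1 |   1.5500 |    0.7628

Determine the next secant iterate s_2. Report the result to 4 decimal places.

1.4820

s_2 = 1.5500 − 0.7628·(1.5500 − 1.4500) / (0.7628 − (-0.3585))
   = 1.5500 − (0.076280)/(1.121300) = 1.481972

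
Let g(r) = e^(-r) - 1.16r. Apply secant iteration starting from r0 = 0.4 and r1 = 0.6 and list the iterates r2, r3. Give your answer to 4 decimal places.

0.5167, 0.5150

g(0.4) = 0.206320, g(0.6) = -0.147188
r2 = 0.600000 − (-0.147188)·(0.600000 − 0.400000) / (-0.147188 − 0.206320) = 0.600000 − (-0.029438)/(-0.353508) = 0.516727
g(0.516727) = -0.002934
r3 = 0.516727 − (-0.002934)·(0.516727 − 0.600000) / (-0.002934 − (-0.147188)) = 0.516727 − (0.000244)/(0.144254) = 0.515033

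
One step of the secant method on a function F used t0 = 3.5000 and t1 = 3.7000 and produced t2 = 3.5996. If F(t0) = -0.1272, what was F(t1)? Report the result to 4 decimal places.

The secant line through (3.5000, -0.1272) and (3.7000, F(t1)) crosses zero at t2 = 3.5996.
So (3.5000, -0.1272), (3.7000, F(t1)), (3.5996, 0) are collinear:
F(t1) = -0.1272 · (3.7000 − 3.5996) / (3.5000 − 3.5996) = -0.1272 · (0.100400)/(-0.099600) = 0.128222

0.1282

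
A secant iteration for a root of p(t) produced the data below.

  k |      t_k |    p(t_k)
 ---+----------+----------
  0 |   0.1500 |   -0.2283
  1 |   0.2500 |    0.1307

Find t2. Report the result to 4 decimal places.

t2 = 0.2500 − 0.1307·(0.2500 − 0.1500) / (0.1307 − (-0.2283))
   = 0.2500 − (0.013070)/(0.359000) = 0.213593

0.2136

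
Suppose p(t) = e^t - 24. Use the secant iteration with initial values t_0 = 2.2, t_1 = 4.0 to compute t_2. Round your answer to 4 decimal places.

p(2.2) = -14.974987, p(4.0) = 30.598150
t_2 = 4.000000 − 30.598150·(4.000000 − 2.200000) / (30.598150 − (-14.974987)) = 4.000000 − (55.076670)/(45.573137) = 2.791466

2.7915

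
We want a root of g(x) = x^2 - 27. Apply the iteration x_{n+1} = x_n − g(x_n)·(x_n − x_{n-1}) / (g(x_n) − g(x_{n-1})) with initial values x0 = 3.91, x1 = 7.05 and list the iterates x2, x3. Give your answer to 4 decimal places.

g(3.91) = -11.711900, g(7.05) = 22.702500
x2 = 7.050000 − 22.702500·(7.050000 − 3.910000) / (22.702500 − (-11.711900)) = 7.050000 − (71.285850)/(34.414400) = 4.978604
g(4.978604) = -2.213502
x3 = 4.978604 − (-2.213502)·(4.978604 − 7.050000) / (-2.213502 − 22.702500) = 4.978604 − (4.585039)/(-24.916002) = 5.162624

4.9786, 5.1626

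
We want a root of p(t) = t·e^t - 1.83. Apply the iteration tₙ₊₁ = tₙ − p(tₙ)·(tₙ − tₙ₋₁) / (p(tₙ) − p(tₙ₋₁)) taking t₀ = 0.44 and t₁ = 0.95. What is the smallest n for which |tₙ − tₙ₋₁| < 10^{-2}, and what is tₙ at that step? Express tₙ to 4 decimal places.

p(0.44) = -1.146809, p(0.95) = 0.626424
t₂ = 0.950000 − 0.626424·(0.510000)/(1.773233) = 0.769834;  |Δ| = 0.180166
p(0.769834) = -0.167615
t₃ = 0.769834 − (-0.167615)·(-0.180166)/(-0.794039) = 0.807865;  |Δ| = 0.038031
p(0.807865) = -0.017865
t₄ = 0.807865 − (-0.017865)·(0.038031)/(0.149749) = 0.812403;  |Δ| = 0.004537
|t₄ − t₃| = 0.004537 < 10^{-2}

n = 4, tₙ = 0.8124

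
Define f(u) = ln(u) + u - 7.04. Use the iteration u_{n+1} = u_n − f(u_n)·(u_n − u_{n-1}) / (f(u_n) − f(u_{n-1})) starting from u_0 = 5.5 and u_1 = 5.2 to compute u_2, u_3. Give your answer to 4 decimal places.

5.3612, 5.3609

f(5.5) = 0.164748, f(5.2) = -0.191341
u_2 = 5.200000 − (-0.191341)·(5.200000 − 5.500000) / (-0.191341 − 0.164748) = 5.200000 − (0.057402)/(-0.356089) = 5.361202
f(5.361202) = 0.000390
u_3 = 5.361202 − 0.000390·(5.361202 − 5.200000) / (0.000390 − (-0.191341)) = 5.361202 − (0.000063)/(0.191732) = 5.360874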